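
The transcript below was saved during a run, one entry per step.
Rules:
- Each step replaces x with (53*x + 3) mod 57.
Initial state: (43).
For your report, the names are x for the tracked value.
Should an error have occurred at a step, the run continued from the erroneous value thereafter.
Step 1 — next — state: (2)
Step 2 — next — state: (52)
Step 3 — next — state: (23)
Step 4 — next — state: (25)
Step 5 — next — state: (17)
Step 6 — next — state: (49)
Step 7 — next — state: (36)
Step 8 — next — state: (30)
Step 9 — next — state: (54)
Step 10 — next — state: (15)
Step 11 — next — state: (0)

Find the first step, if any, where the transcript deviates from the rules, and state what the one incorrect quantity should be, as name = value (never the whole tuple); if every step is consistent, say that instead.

Step 1: x = (53*43 + 3) mod 57 = 2 — in agreement.
Step 2: x = (53*2 + 3) mod 57 = 52 — matches.
Step 3: x = (53*52 + 3) mod 57 = 23 — verified.
Step 4: x = (53*23 + 3) mod 57 = 25 — checks out.
Step 5: x = (53*25 + 3) mod 57 = 17 — agrees with the transcript.
Step 6: x = (53*17 + 3) mod 57 = 49 — agrees with the transcript.
Step 7: x = (53*49 + 3) mod 57 = 35 — first mismatch against the transcript.
So the first discrepancy is step 7, where the right value is x = 35.

step 7, x = 35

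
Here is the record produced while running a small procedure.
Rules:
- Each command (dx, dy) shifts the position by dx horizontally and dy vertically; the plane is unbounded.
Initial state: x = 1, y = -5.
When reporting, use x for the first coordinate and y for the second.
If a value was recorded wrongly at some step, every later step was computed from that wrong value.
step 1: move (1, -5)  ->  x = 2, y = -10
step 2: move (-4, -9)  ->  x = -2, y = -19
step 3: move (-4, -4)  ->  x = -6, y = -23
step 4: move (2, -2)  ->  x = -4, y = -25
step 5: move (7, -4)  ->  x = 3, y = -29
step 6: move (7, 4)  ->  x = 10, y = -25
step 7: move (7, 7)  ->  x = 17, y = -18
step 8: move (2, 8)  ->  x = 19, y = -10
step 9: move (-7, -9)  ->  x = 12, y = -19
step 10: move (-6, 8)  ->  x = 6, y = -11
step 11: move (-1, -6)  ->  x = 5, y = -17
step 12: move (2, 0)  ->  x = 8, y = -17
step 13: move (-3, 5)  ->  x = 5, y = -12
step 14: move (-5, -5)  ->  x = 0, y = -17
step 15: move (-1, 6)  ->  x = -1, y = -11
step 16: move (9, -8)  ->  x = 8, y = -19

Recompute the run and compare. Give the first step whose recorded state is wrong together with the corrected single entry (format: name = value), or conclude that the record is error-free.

1. x = 1 + (1) = 2, y = -5 + (-5) = -10 (checks out)
2. x = 2 + (-4) = -2, y = -10 + (-9) = -19 (matches)
3. x = -2 + (-4) = -6, y = -19 + (-4) = -23 (verified)
4. x = -6 + (2) = -4, y = -23 + (-2) = -25 (same as recorded)
5. x = -4 + (7) = 3, y = -25 + (-4) = -29 (matches)
6. x = 3 + (7) = 10, y = -29 + (4) = -25 (checks out)
7. x = 10 + (7) = 17, y = -25 + (7) = -18 (in agreement)
8. x = 17 + (2) = 19, y = -18 + (8) = -10 (verified)
9. x = 19 + (-7) = 12, y = -10 + (-9) = -19 (verified)
10. x = 12 + (-6) = 6, y = -19 + (8) = -11 (matches)
11. x = 6 + (-1) = 5, y = -11 + (-6) = -17 (checks out)
12. x = 5 + (2) = 7, y = -17 + (0) = -17 (the record has a different value)
That makes step 12 the first incorrect line — x = 7 is what it should show.

step 12, x = 7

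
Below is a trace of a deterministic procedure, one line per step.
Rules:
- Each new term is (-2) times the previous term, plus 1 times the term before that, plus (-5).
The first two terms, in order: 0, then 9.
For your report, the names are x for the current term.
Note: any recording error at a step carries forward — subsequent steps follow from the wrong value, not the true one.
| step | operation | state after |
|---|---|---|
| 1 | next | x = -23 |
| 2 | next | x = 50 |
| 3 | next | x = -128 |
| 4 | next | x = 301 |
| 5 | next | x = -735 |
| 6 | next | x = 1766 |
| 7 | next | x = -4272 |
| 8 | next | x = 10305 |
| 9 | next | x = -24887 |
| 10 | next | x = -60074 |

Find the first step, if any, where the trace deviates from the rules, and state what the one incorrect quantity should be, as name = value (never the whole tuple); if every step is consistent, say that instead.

step 10, x = 60074

Recomputing the run from the initial state:
step 1: x = -23
step 2: x = 50
step 3: x = -128
step 4: x = 301
step 5: x = -735
step 6: x = 1766
step 7: x = -4272
step 8: x = 10305
step 9: x = -24887
step 10: x = 60074
The first disagreement with the trace is at step 10, where the value should be x = 60074.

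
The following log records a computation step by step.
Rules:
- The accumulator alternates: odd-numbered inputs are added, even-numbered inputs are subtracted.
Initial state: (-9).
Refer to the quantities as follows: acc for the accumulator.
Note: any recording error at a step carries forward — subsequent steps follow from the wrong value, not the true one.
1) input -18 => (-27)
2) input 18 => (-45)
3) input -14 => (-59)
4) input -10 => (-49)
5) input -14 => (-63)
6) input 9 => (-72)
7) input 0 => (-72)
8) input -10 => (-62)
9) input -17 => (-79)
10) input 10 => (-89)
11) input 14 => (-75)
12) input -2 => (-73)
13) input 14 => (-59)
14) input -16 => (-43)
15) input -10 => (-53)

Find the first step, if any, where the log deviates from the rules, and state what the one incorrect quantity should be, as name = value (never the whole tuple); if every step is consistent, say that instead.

Recomputing the run from the initial state:
step 1: acc = -27
step 2: acc = -45
step 3: acc = -59
step 4: acc = -49
step 5: acc = -63
step 6: acc = -72
step 7: acc = -72
step 8: acc = -62
step 9: acc = -79
step 10: acc = -89
step 11: acc = -75
step 12: acc = -73
step 13: acc = -59
step 14: acc = -43
step 15: acc = -53
This matches the log at every step.

no error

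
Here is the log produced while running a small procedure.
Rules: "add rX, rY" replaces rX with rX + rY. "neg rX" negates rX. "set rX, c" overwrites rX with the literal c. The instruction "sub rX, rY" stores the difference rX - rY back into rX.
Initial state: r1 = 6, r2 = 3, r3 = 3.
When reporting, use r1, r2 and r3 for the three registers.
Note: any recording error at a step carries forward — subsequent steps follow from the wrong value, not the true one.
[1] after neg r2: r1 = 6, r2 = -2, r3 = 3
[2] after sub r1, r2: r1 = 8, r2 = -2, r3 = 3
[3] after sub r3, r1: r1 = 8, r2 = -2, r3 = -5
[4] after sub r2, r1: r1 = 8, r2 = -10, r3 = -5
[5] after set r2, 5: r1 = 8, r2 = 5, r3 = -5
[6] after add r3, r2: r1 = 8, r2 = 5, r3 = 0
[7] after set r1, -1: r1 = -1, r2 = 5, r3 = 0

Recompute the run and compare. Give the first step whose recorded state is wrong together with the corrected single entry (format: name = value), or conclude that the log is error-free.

Step 1: r2 = -(3) = -3 — this is not what the log shows.
First deviation found at step 1; the corrected entry is r2 = -3.

step 1, r2 = -3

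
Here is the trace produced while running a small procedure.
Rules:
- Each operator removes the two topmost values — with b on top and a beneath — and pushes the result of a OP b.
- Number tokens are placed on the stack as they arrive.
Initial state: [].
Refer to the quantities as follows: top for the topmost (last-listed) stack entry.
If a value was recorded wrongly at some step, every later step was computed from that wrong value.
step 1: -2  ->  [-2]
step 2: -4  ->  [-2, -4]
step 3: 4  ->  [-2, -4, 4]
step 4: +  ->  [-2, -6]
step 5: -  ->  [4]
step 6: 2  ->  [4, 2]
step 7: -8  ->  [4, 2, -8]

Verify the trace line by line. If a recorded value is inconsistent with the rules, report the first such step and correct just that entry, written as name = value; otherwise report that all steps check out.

step 4, top = 0

Recomputing the run from the initial state:
step 1: [-2]
step 2: [-2, -4]
step 3: [-2, -4, 4]
step 4: [-2, 0]
step 5: [-2]
step 6: [-2, 2]
step 7: [-2, 2, -8]
The first disagreement with the trace is at step 4, where the value should be top = 0.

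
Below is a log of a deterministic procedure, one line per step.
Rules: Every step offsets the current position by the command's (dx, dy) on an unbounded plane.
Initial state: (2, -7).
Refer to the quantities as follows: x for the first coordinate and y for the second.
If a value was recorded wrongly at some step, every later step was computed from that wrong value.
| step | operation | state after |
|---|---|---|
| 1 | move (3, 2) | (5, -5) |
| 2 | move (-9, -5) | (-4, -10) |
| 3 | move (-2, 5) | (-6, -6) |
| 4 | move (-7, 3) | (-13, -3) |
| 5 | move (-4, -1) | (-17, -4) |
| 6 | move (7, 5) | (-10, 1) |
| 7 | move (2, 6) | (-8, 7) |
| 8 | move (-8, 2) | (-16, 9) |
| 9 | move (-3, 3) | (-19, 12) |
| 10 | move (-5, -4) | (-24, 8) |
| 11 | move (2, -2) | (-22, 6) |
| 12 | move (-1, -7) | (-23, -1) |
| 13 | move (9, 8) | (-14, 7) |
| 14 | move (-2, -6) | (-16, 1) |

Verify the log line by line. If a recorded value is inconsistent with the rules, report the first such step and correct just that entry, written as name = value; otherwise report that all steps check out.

step 3, y = -5

Step 1: x = 2 + (3) = 5, y = -7 + (2) = -5 — no discrepancy.
Step 2: x = 5 + (-9) = -4, y = -5 + (-5) = -10 — agrees with the log.
Step 3: x = -4 + (-2) = -6, y = -10 + (5) = -5 — a discrepancy with the log.
That makes step 3 the first incorrect line — y = -5 is what it should show.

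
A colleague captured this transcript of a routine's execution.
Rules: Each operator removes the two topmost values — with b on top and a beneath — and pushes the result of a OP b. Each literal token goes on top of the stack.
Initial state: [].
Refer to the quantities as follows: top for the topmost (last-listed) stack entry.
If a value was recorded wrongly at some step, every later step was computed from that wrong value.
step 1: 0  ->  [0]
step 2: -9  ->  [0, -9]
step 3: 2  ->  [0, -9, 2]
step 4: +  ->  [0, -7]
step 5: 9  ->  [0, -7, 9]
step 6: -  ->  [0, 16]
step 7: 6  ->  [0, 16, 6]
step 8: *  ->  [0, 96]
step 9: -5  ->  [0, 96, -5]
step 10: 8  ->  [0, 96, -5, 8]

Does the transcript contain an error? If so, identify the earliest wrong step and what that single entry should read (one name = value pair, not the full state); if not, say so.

step 6, top = -16

Recomputing the run from the initial state:
step 1: [0]
step 2: [0, -9]
step 3: [0, -9, 2]
step 4: [0, -7]
step 5: [0, -7, 9]
step 6: [0, -16]
step 7: [0, -16, 6]
step 8: [0, -96]
step 9: [0, -96, -5]
step 10: [0, -96, -5, 8]
The first disagreement with the transcript is at step 6, where the value should be top = -16.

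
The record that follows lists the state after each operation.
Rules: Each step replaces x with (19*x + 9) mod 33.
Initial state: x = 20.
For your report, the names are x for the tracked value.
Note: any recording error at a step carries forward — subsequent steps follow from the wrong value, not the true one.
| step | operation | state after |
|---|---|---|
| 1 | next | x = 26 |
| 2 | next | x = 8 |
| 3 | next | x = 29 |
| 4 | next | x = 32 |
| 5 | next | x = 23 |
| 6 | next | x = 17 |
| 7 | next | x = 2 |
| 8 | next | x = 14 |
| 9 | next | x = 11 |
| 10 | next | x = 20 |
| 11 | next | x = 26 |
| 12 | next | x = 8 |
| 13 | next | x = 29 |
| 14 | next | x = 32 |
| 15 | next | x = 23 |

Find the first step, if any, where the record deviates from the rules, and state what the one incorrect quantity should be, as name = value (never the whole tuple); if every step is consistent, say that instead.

no error

Step 1: x = (19*20 + 9) mod 33 = 26 — agrees with the record.
Step 2: x = (19*26 + 9) mod 33 = 8 — no discrepancy.
Step 3: x = (19*8 + 9) mod 33 = 29 — agrees with the record.
Step 4: x = (19*29 + 9) mod 33 = 32 — same as recorded.
Step 5: x = (19*32 + 9) mod 33 = 23 — confirmed correct.
Step 6: x = (19*23 + 9) mod 33 = 17 — checks out.
Step 7: x = (19*17 + 9) mod 33 = 2 — no discrepancy.
Step 8: x = (19*2 + 9) mod 33 = 14 — same as recorded.
Step 9: x = (19*14 + 9) mod 33 = 11 — consistent with the record.
Step 10: x = (19*11 + 9) mod 33 = 20 — matches.
Step 11: x = (19*20 + 9) mod 33 = 26 — consistent with the record.
Step 12: x = (19*26 + 9) mod 33 = 8 — same as recorded.
Step 13: x = (19*8 + 9) mod 33 = 29 — checks out.
Step 14: x = (19*29 + 9) mod 33 = 32 — matches.
Step 15: x = (19*32 + 9) mod 33 = 23 — matches.
No step deviates from the rules.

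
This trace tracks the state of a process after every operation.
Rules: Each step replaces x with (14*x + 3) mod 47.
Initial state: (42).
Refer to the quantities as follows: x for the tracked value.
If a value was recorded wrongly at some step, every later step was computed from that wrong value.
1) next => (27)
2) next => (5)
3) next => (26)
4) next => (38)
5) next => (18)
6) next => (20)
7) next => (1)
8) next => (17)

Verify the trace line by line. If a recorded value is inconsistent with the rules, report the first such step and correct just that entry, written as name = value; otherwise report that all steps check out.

no error

Recomputing the run from the initial state:
step 1: x = 27
step 2: x = 5
step 3: x = 26
step 4: x = 38
step 5: x = 18
step 6: x = 20
step 7: x = 1
step 8: x = 17
This matches the trace at every step.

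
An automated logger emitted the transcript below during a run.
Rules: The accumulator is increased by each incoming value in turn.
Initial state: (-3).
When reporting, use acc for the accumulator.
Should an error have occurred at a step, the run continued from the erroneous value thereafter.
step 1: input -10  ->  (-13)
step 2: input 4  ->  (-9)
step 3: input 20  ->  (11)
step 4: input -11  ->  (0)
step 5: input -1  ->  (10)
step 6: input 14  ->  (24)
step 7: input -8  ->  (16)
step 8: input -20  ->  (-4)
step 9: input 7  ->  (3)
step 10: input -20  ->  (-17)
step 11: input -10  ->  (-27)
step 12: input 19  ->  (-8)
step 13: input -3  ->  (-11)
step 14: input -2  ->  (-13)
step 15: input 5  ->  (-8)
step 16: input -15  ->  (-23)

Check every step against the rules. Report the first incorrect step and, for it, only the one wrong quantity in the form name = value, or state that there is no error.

Recomputing the run from the initial state:
step 1: acc = -13
step 2: acc = -9
step 3: acc = 11
step 4: acc = 0
step 5: acc = -1
step 6: acc = 13
step 7: acc = 5
step 8: acc = -15
step 9: acc = -8
step 10: acc = -28
step 11: acc = -38
step 12: acc = -19
step 13: acc = -22
step 14: acc = -24
step 15: acc = -19
step 16: acc = -34
The first disagreement with the transcript is at step 5, where the value should be acc = -1.

step 5, acc = -1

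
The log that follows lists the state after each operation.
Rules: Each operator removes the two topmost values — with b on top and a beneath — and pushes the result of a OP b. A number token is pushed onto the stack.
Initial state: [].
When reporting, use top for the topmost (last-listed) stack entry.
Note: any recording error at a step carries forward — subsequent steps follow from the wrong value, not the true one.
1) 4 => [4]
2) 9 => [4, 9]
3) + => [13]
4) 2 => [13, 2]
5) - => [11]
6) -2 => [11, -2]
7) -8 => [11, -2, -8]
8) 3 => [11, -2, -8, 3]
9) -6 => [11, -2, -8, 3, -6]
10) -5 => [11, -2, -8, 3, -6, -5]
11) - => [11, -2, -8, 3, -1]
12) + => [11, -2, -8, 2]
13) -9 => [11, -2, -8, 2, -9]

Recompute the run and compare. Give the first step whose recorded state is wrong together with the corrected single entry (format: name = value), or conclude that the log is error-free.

no error

Step 1: push 4: top = 4 — no discrepancy.
Step 2: push 9: top = 9 — consistent with the log.
Step 3: 4 + 9 = 13 — in agreement.
Step 4: push 2: top = 2 — exactly as logged.
Step 5: 13 - 2 = 11 — consistent with the log.
Step 6: push -2: top = -2 — in agreement.
Step 7: push -8: top = -8 — verified.
Step 8: push 3: top = 3 — in agreement.
Step 9: push -6: top = -6 — no discrepancy.
Step 10: push -5: top = -5 — confirmed correct.
Step 11: -6 - -5 = -1 — same as recorded.
Step 12: 3 + -1 = 2 — no discrepancy.
Step 13: push -9: top = -9 — exactly as logged.
No step deviates from the rules.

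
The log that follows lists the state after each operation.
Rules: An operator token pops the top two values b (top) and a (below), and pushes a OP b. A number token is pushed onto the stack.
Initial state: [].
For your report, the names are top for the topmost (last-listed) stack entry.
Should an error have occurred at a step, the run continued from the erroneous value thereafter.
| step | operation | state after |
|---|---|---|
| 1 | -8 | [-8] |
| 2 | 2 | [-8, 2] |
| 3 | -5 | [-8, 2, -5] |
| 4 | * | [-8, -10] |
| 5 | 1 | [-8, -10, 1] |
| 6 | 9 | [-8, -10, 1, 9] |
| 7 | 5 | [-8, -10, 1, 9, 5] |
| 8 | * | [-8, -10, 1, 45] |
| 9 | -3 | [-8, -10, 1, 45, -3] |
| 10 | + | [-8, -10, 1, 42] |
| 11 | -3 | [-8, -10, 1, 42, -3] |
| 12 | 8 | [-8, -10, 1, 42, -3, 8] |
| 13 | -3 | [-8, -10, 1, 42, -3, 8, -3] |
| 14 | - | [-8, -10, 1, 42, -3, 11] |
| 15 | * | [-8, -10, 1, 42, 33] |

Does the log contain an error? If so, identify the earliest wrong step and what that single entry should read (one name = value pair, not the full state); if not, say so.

Step 1: push -8: top = -8 — confirmed correct.
Step 2: push 2: top = 2 — in agreement.
Step 3: push -5: top = -5 — same as recorded.
Step 4: 2 * -5 = -10 — in agreement.
Step 5: push 1: top = 1 — consistent with the log.
Step 6: push 9: top = 9 — verified.
Step 7: push 5: top = 5 — same as recorded.
Step 8: 9 * 5 = 45 — agrees with the log.
Step 9: push -3: top = -3 — consistent with the log.
Step 10: 45 + -3 = 42 — matches.
Step 11: push -3: top = -3 — verified.
Step 12: push 8: top = 8 — no discrepancy.
Step 13: push -3: top = -3 — agrees with the log.
Step 14: 8 - -3 = 11 — no discrepancy.
Step 15: -3 * 11 = -33 — a discrepancy with the log.
The earliest wrong entry is at step 15: it should read top = -33.

step 15, top = -33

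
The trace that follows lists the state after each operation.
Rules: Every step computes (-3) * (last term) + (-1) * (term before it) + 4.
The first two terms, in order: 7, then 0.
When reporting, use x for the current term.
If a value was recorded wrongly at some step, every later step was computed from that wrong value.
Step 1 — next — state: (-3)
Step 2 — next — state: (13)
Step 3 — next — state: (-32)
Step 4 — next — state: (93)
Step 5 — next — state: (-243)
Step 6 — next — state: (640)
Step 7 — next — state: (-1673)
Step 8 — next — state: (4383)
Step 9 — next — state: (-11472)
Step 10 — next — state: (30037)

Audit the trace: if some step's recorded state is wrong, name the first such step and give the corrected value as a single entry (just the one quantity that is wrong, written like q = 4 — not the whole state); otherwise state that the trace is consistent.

step 4, x = 87

Recomputing the run from the initial state:
step 1: x = -3
step 2: x = 13
step 3: x = -32
step 4: x = 87
step 5: x = -225
step 6: x = 592
step 7: x = -1547
step 8: x = 4053
step 9: x = -10608
step 10: x = 27775
The first disagreement with the trace is at step 4, where the value should be x = 87.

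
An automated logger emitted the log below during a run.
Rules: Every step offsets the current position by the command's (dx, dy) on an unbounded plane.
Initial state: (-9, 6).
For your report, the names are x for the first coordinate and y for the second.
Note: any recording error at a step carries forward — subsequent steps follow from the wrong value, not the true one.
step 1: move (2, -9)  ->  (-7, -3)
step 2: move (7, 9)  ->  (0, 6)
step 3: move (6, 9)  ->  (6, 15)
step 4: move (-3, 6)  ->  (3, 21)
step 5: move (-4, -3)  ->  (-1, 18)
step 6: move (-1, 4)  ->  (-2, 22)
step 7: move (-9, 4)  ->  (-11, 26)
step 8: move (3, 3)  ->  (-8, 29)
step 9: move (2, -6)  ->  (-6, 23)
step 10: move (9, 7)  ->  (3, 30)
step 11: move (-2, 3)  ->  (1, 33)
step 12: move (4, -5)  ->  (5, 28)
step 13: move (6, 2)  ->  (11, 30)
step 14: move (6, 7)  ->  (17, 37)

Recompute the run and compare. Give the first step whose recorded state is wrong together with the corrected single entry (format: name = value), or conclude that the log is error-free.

no error

step 1: x = -9 + (2) = -7, y = 6 + (-9) = -3 -> same as recorded
step 2: x = -7 + (7) = 0, y = -3 + (9) = 6 -> same as recorded
step 3: x = 0 + (6) = 6, y = 6 + (9) = 15 -> in agreement
step 4: x = 6 + (-3) = 3, y = 15 + (6) = 21 -> matches
step 5: x = 3 + (-4) = -1, y = 21 + (-3) = 18 -> exactly as logged
step 6: x = -1 + (-1) = -2, y = 18 + (4) = 22 -> consistent with the log
step 7: x = -2 + (-9) = -11, y = 22 + (4) = 26 -> consistent with the log
step 8: x = -11 + (3) = -8, y = 26 + (3) = 29 -> no discrepancy
step 9: x = -8 + (2) = -6, y = 29 + (-6) = 23 -> same as recorded
step 10: x = -6 + (9) = 3, y = 23 + (7) = 30 -> confirmed correct
step 11: x = 3 + (-2) = 1, y = 30 + (3) = 33 -> matches
step 12: x = 1 + (4) = 5, y = 33 + (-5) = 28 -> in agreement
step 13: x = 5 + (6) = 11, y = 28 + (2) = 30 -> no discrepancy
step 14: x = 11 + (6) = 17, y = 30 + (7) = 37 -> exactly as logged
All steps check out; nothing to correct.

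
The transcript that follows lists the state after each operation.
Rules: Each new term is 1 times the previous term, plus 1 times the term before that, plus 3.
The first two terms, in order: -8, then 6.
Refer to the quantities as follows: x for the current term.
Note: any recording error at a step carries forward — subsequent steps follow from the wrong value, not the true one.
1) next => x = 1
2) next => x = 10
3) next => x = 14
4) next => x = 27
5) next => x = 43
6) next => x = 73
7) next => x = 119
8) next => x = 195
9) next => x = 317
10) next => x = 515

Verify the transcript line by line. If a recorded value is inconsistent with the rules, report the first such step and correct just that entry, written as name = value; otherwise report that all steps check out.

step 5, x = 44

Step 1: x = 1*(6) + (1)*(-8) + (3) = 1 — consistent with the transcript.
Step 2: x = 1*(1) + (1)*(6) + (3) = 10 — confirmed correct.
Step 3: x = 1*(10) + (1)*(1) + (3) = 14 — agrees with the transcript.
Step 4: x = 1*(14) + (1)*(10) + (3) = 27 — same as recorded.
Step 5: x = 1*(27) + (1)*(14) + (3) = 44 — not what was recorded.
So the first discrepancy is step 5, where the right value is x = 44.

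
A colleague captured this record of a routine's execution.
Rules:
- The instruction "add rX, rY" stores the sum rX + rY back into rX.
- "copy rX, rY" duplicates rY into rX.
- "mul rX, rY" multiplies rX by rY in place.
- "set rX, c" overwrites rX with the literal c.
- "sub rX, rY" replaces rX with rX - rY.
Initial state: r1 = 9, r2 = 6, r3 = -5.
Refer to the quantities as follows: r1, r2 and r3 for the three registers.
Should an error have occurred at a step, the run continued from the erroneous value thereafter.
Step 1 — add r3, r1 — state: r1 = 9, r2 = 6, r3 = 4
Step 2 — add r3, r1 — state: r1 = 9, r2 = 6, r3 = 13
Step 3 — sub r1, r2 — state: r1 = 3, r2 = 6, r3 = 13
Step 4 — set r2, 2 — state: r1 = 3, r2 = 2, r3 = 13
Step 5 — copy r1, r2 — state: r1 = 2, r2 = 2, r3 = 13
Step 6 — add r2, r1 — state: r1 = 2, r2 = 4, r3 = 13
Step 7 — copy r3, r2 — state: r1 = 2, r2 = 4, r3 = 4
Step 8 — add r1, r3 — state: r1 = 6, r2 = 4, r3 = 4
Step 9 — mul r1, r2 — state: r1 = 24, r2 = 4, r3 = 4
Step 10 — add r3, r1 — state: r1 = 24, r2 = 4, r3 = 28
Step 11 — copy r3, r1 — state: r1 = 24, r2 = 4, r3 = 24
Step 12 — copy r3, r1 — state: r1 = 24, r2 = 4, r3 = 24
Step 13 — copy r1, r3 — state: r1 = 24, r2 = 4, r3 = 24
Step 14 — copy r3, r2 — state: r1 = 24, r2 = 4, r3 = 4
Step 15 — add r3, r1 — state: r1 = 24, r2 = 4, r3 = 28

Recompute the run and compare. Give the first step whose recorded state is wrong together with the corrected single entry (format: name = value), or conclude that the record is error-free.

no error

step 1: r3 = -5 + 9 = 4 -> in agreement
step 2: r3 = 4 + 9 = 13 -> checks out
step 3: r1 = 9 - 6 = 3 -> checks out
step 4: r2 = 2 -> in agreement
step 5: r1 = 2 -> confirmed correct
step 6: r2 = 2 + 2 = 4 -> checks out
step 7: r3 = 4 -> verified
step 8: r1 = 2 + 4 = 6 -> checks out
step 9: r1 = 6 * 4 = 24 -> no discrepancy
step 10: r3 = 4 + 24 = 28 -> no discrepancy
step 11: r3 = 24 -> matches
step 12: r3 = 24 -> checks out
step 13: r1 = 24 -> consistent with the record
step 14: r3 = 4 -> consistent with the record
step 15: r3 = 4 + 24 = 28 -> consistent with the record
Each recorded entry agrees with the recomputation.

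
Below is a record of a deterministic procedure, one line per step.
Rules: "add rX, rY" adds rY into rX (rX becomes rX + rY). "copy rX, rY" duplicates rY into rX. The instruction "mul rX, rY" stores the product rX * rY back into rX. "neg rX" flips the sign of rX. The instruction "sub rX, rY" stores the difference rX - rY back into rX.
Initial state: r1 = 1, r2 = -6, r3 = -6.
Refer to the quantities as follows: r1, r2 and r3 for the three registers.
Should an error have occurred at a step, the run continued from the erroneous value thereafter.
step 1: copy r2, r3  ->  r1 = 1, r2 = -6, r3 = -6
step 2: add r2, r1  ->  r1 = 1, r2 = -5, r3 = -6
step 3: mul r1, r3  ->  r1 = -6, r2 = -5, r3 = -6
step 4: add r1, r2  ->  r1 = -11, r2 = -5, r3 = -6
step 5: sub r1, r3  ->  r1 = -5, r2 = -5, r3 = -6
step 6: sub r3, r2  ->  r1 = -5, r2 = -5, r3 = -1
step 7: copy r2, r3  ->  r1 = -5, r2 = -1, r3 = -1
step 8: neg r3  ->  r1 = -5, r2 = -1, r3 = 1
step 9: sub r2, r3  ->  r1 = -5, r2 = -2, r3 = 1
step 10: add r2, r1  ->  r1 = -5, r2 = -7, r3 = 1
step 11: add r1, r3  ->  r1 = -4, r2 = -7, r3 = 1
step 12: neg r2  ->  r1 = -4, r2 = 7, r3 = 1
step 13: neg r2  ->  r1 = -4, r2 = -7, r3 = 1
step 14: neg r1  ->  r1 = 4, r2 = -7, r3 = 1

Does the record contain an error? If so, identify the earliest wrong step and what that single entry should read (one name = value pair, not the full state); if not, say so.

no error

Recomputing the run from the initial state:
step 1: r1 = 1, r2 = -6, r3 = -6
step 2: r1 = 1, r2 = -5, r3 = -6
step 3: r1 = -6, r2 = -5, r3 = -6
step 4: r1 = -11, r2 = -5, r3 = -6
step 5: r1 = -5, r2 = -5, r3 = -6
step 6: r1 = -5, r2 = -5, r3 = -1
step 7: r1 = -5, r2 = -1, r3 = -1
step 8: r1 = -5, r2 = -1, r3 = 1
step 9: r1 = -5, r2 = -2, r3 = 1
step 10: r1 = -5, r2 = -7, r3 = 1
step 11: r1 = -4, r2 = -7, r3 = 1
step 12: r1 = -4, r2 = 7, r3 = 1
step 13: r1 = -4, r2 = -7, r3 = 1
step 14: r1 = 4, r2 = -7, r3 = 1
This matches the record at every step.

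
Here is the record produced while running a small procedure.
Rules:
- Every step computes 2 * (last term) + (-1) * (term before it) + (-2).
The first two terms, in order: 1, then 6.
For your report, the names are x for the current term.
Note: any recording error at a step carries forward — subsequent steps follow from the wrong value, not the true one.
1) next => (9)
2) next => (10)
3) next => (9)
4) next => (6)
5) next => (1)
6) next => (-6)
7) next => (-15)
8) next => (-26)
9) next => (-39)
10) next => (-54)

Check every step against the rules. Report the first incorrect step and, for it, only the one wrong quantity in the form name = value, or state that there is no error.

Recomputing the run from the initial state:
step 1: x = 9
step 2: x = 10
step 3: x = 9
step 4: x = 6
step 5: x = 1
step 6: x = -6
step 7: x = -15
step 8: x = -26
step 9: x = -39
step 10: x = -54
This matches the record at every step.

no error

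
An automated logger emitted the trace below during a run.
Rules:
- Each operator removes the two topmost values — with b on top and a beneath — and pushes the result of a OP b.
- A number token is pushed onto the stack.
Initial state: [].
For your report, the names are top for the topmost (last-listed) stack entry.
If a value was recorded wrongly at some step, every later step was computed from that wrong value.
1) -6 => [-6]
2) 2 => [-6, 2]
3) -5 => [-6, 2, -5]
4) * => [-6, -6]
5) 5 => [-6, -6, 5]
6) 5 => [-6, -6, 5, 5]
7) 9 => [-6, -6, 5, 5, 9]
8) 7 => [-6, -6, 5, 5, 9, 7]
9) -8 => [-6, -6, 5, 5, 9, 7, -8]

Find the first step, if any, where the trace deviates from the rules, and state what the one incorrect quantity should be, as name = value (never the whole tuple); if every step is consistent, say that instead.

step 4, top = -10

Step 1: push -6: top = -6 — in agreement.
Step 2: push 2: top = 2 — consistent with the trace.
Step 3: push -5: top = -5 — agrees with the trace.
Step 4: 2 * -5 = -10 — first mismatch against the trace.
The audit stops at step 4: the recorded entry is wrong and should be top = -10.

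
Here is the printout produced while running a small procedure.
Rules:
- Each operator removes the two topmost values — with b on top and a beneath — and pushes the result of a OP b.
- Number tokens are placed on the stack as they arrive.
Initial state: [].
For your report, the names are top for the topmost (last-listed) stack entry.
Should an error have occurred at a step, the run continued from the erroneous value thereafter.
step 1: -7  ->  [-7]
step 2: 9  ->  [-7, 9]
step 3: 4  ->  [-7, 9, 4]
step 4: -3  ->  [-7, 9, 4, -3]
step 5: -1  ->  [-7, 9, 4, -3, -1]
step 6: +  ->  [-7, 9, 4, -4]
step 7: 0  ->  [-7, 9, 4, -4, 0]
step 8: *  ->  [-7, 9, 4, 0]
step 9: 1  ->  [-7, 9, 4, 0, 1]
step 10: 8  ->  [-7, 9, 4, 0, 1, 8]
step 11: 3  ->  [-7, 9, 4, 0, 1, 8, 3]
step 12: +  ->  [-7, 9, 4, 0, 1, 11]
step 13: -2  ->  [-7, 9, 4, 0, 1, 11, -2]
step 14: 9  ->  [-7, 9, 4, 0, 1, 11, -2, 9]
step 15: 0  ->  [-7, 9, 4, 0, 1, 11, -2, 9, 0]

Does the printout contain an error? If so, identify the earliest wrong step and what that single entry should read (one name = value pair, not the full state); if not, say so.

no error

step 1: push -7: top = -7 -> exactly as logged
step 2: push 9: top = 9 -> matches
step 3: push 4: top = 4 -> checks out
step 4: push -3: top = -3 -> no discrepancy
step 5: push -1: top = -1 -> checks out
step 6: -3 + -1 = -4 -> checks out
step 7: push 0: top = 0 -> checks out
step 8: -4 * 0 = 0 -> confirmed correct
step 9: push 1: top = 1 -> no discrepancy
step 10: push 8: top = 8 -> confirmed correct
step 11: push 3: top = 3 -> no discrepancy
step 12: 8 + 3 = 11 -> agrees with the printout
step 13: push -2: top = -2 -> matches
step 14: push 9: top = 9 -> checks out
step 15: push 0: top = 0 -> in agreement
All steps check out; nothing to correct.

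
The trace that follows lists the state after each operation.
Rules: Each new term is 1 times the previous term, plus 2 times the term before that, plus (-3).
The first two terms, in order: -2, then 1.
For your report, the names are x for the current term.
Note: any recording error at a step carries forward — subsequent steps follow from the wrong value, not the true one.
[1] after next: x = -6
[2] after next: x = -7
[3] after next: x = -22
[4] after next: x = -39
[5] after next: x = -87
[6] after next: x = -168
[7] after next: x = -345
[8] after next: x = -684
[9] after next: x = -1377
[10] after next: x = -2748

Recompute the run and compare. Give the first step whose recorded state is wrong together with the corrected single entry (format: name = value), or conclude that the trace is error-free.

Recomputing the run from the initial state:
step 1: x = -6
step 2: x = -7
step 3: x = -22
step 4: x = -39
step 5: x = -86
step 6: x = -167
step 7: x = -342
step 8: x = -679
step 9: x = -1366
step 10: x = -2727
The first disagreement with the trace is at step 5, where the value should be x = -86.

step 5, x = -86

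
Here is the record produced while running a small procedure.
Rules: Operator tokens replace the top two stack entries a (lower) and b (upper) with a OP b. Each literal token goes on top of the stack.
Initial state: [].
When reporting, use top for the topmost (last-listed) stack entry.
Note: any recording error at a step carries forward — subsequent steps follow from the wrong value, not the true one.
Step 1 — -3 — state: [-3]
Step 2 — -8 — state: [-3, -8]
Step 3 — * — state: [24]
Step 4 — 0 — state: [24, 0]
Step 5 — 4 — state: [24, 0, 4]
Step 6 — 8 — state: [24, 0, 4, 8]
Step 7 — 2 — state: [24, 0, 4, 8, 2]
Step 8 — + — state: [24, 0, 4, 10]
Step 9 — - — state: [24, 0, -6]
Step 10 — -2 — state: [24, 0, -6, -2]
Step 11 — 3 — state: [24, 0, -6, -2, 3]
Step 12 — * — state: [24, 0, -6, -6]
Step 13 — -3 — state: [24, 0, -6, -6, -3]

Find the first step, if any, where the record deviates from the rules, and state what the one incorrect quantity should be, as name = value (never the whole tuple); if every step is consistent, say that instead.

no error

Recomputing the run from the initial state:
step 1: [-3]
step 2: [-3, -8]
step 3: [24]
step 4: [24, 0]
step 5: [24, 0, 4]
step 6: [24, 0, 4, 8]
step 7: [24, 0, 4, 8, 2]
step 8: [24, 0, 4, 10]
step 9: [24, 0, -6]
step 10: [24, 0, -6, -2]
step 11: [24, 0, -6, -2, 3]
step 12: [24, 0, -6, -6]
step 13: [24, 0, -6, -6, -3]
This matches the record at every step.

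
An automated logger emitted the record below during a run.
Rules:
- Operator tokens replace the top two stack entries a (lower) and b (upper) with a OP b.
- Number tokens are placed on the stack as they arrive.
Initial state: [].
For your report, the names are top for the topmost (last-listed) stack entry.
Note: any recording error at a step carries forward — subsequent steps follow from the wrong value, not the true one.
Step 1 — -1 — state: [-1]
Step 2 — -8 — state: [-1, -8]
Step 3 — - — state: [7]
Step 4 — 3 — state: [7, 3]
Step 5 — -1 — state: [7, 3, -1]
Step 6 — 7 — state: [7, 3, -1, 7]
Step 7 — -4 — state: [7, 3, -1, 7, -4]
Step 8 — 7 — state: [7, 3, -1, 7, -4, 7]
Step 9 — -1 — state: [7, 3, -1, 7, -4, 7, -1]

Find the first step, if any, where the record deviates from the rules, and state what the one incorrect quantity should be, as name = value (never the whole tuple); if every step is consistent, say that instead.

no error

Step 1: push -1: top = -1 — checks out.
Step 2: push -8: top = -8 — checks out.
Step 3: -1 - -8 = 7 — consistent with the record.
Step 4: push 3: top = 3 — no discrepancy.
Step 5: push -1: top = -1 — confirmed correct.
Step 6: push 7: top = 7 — exactly as logged.
Step 7: push -4: top = -4 — no discrepancy.
Step 8: push 7: top = 7 — in agreement.
Step 9: push -1: top = -1 — verified.
Nothing is out of place; the run is error-free.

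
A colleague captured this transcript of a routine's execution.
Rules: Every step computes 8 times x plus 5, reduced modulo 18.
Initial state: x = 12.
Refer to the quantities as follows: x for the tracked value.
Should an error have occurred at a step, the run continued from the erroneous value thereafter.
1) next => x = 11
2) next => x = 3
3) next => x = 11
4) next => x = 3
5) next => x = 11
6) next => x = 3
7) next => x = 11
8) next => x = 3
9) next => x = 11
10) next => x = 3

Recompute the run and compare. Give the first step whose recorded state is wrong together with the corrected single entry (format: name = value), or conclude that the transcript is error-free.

no error

Recomputing the run from the initial state:
step 1: x = 11
step 2: x = 3
step 3: x = 11
step 4: x = 3
step 5: x = 11
step 6: x = 3
step 7: x = 11
step 8: x = 3
step 9: x = 11
step 10: x = 3
This matches the transcript at every step.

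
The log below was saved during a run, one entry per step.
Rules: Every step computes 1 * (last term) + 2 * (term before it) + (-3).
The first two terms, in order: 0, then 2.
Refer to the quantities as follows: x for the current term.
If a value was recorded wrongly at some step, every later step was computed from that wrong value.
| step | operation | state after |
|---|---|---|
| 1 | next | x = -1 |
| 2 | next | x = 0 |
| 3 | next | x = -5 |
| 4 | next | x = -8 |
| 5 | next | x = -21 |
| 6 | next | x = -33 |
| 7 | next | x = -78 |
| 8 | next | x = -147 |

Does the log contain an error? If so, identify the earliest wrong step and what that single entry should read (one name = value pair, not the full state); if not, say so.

1. x = 1*(2) + (2)*(0) + (-3) = -1 (same as recorded)
2. x = 1*(-1) + (2)*(2) + (-3) = 0 (no discrepancy)
3. x = 1*(0) + (2)*(-1) + (-3) = -5 (matches)
4. x = 1*(-5) + (2)*(0) + (-3) = -8 (no discrepancy)
5. x = 1*(-8) + (2)*(-5) + (-3) = -21 (consistent with the log)
6. x = 1*(-21) + (2)*(-8) + (-3) = -40 (the log disagrees here)
The earliest wrong entry is at step 6: it should read x = -40.

step 6, x = -40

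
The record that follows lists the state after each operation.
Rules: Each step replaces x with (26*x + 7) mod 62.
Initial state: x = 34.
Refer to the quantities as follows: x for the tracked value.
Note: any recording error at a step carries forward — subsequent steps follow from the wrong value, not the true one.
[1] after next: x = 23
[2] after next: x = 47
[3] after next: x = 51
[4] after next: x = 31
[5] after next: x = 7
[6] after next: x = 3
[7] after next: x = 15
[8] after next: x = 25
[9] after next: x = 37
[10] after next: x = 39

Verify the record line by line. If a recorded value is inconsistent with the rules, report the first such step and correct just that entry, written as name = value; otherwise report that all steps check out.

step 7, x = 23

step 1: x = (26*34 + 7) mod 62 = 23 -> matches
step 2: x = (26*23 + 7) mod 62 = 47 -> in agreement
step 3: x = (26*47 + 7) mod 62 = 51 -> in agreement
step 4: x = (26*51 + 7) mod 62 = 31 -> consistent with the record
step 5: x = (26*31 + 7) mod 62 = 7 -> consistent with the record
step 6: x = (26*7 + 7) mod 62 = 3 -> checks out
step 7: x = (26*3 + 7) mod 62 = 23 -> the record has a different value
The audit stops at step 7: the recorded entry is wrong and should be x = 23.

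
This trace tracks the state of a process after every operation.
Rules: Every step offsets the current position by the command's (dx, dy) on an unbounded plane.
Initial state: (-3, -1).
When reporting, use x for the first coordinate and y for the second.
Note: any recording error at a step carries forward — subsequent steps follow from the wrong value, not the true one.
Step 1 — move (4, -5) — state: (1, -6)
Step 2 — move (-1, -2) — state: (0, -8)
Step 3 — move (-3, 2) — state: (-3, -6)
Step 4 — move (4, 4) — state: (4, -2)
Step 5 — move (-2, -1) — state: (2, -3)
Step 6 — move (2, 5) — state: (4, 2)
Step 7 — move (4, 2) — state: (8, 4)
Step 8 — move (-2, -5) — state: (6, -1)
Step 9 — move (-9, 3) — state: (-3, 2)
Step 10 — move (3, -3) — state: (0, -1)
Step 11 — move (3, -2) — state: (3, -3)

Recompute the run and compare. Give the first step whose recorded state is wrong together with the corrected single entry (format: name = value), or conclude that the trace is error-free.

step 4, x = 1

step 1: x = -3 + (4) = 1, y = -1 + (-5) = -6 -> in agreement
step 2: x = 1 + (-1) = 0, y = -6 + (-2) = -8 -> no discrepancy
step 3: x = 0 + (-3) = -3, y = -8 + (2) = -6 -> no discrepancy
step 4: x = -3 + (4) = 1, y = -6 + (4) = -2 -> a discrepancy with the trace
The audit stops at step 4: the recorded entry is wrong and should be x = 1.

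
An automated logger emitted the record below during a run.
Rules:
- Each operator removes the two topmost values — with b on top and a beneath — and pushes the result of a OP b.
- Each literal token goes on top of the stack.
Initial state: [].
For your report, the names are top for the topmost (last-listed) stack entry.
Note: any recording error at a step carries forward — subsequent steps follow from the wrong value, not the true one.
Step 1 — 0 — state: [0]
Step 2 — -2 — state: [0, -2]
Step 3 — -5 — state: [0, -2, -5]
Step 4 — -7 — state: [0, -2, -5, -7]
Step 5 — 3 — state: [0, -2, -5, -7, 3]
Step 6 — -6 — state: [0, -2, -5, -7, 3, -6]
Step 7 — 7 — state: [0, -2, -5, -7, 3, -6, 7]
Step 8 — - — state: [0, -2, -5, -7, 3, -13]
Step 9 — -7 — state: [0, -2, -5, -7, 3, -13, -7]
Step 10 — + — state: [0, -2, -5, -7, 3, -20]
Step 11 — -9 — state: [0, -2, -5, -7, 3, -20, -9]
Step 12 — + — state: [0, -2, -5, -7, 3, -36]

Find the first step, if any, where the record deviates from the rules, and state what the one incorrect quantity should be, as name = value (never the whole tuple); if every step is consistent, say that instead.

step 12, top = -29

Recomputing the run from the initial state:
step 1: [0]
step 2: [0, -2]
step 3: [0, -2, -5]
step 4: [0, -2, -5, -7]
step 5: [0, -2, -5, -7, 3]
step 6: [0, -2, -5, -7, 3, -6]
step 7: [0, -2, -5, -7, 3, -6, 7]
step 8: [0, -2, -5, -7, 3, -13]
step 9: [0, -2, -5, -7, 3, -13, -7]
step 10: [0, -2, -5, -7, 3, -20]
step 11: [0, -2, -5, -7, 3, -20, -9]
step 12: [0, -2, -5, -7, 3, -29]
The first disagreement with the record is at step 12, where the value should be top = -29.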